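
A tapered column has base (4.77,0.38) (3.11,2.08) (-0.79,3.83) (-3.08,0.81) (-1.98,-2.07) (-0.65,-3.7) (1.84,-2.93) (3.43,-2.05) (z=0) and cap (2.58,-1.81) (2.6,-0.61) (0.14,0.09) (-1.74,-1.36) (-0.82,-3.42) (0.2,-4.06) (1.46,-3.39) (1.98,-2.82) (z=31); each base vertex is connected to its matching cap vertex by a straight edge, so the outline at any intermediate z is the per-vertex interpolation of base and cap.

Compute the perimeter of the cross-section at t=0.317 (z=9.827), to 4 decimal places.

Perimeter at t=0.317: 19.5456

Cross-section at t=0.317: each vertex is (1-t)·p0[i] + t·p1[i].
  v1: (1-0.317)·(4.77,0.38) + 0.317·(2.58,-1.81) = (4.0758,-0.3142)
  v2: (1-0.317)·(3.11,2.08) + 0.317·(2.6,-0.61) = (2.9483,1.2273)
  v3: (1-0.317)·(-0.79,3.83) + 0.317·(0.14,0.09) = (-0.4952,2.6444)
  v4: (1-0.317)·(-3.08,0.81) + 0.317·(-1.74,-1.36) = (-2.6552,0.1221)
  v5: (1-0.317)·(-1.98,-2.07) + 0.317·(-0.82,-3.42) = (-1.6123,-2.4979)
  v6: (1-0.317)·(-0.65,-3.7) + 0.317·(0.2,-4.06) = (-0.3806,-3.8141)
  v7: (1-0.317)·(1.84,-2.93) + 0.317·(1.46,-3.39) = (1.7195,-3.0758)
  v8: (1-0.317)·(3.43,-2.05) + 0.317·(1.98,-2.82) = (2.9704,-2.2941)
Perimeter = Σ |v_{i+1} − v_i|:
  edge 1→2: √(-1.1274² + 1.5415²) = 1.9098 (running 1.9098)
  edge 2→3: √(-3.4435² + 1.4172²) = 3.7237 (running 5.6335)
  edge 3→4: √(-2.1600² + -2.5223²) = 3.3208 (running 8.9543)
  edge 4→5: √(1.0429² + -2.6201²) = 2.8200 (running 11.7743)
  edge 5→6: √(1.2317² + -1.3162²) = 1.8026 (running 13.5770)
  edge 6→7: √(2.1001² + 0.7383²) = 2.2261 (running 15.8031)
  edge 7→8: √(1.2508² + 0.7817²) = 1.4750 (running 17.2781)
  edge 8→1: √(1.1054² + 1.9799²) = 2.2676 (running 19.5456)
Perimeter = 19.5456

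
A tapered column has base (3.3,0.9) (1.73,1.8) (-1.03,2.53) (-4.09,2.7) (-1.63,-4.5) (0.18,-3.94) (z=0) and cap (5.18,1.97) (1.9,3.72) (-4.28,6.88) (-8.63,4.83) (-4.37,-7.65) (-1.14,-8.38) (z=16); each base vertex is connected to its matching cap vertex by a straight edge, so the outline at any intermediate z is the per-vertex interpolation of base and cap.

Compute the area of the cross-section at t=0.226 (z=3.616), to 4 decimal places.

Cross-section at t=0.226: each vertex is (1-t)·p0[i] + t·p1[i].
  v1: (1-0.226)·(3.3,0.9) + 0.226·(5.18,1.97) = (3.7249,1.1418)
  v2: (1-0.226)·(1.73,1.8) + 0.226·(1.9,3.72) = (1.7684,2.2339)
  v3: (1-0.226)·(-1.03,2.53) + 0.226·(-4.28,6.88) = (-1.7645,3.5131)
  v4: (1-0.226)·(-4.09,2.7) + 0.226·(-8.63,4.83) = (-5.1160,3.1814)
  v5: (1-0.226)·(-1.63,-4.5) + 0.226·(-4.37,-7.65) = (-2.2492,-5.2119)
  v6: (1-0.226)·(0.18,-3.94) + 0.226·(-1.14,-8.38) = (-0.1183,-4.9434)
Shoelace sum Σ(x_i·y_{i+1} − x_{i+1}·y_i):
  i=1: 3.7249·2.2339 − 1.7684·1.1418 = +6.3019 (running +6.3019)
  i=2: 1.7684·3.5131 − -1.7645·2.2339 = +10.1544 (running +16.4563)
  i=3: -1.7645·3.1814 − -5.1160·3.5131 = +12.3596 (running +28.8159)
  i=4: -5.1160·-5.2119 − -2.2492·3.1814 = +33.8200 (running +62.6358)
  i=5: -2.2492·-4.9434 − -0.1183·-5.2119 = +10.5023 (running +73.1382)
  i=6: -0.1183·1.1418 − 3.7249·-4.9434 = +18.2786 (running +91.4168)
Area = |Σ|/2 = |91.4168|/2 = 45.7084

Area at t=0.226: 45.7084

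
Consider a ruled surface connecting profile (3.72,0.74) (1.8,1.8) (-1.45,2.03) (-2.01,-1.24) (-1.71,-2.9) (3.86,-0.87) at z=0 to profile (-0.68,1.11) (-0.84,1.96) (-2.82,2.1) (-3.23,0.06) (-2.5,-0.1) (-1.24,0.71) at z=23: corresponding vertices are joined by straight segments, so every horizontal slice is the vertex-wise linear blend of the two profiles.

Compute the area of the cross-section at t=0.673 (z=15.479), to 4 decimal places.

Area at t=0.673: 7.5392

Cross-section at t=0.673: each vertex is (1-t)·p0[i] + t·p1[i].
  v1: (1-0.673)·(3.72,0.74) + 0.673·(-0.68,1.11) = (0.7588,0.9890)
  v2: (1-0.673)·(1.8,1.8) + 0.673·(-0.84,1.96) = (0.0233,1.9077)
  v3: (1-0.673)·(-1.45,2.03) + 0.673·(-2.82,2.1) = (-2.3720,2.0771)
  v4: (1-0.673)·(-2.01,-1.24) + 0.673·(-3.23,0.06) = (-2.8311,-0.3651)
  v5: (1-0.673)·(-1.71,-2.9) + 0.673·(-2.5,-0.1) = (-2.2417,-1.0156)
  v6: (1-0.673)·(3.86,-0.87) + 0.673·(-1.24,0.71) = (0.4277,0.1933)
Shoelace sum Σ(x_i·y_{i+1} − x_{i+1}·y_i):
  i=1: 0.7588·1.9077 − 0.0233·0.9890 = +1.4245 (running +1.4245)
  i=2: 0.0233·2.0771 − -2.3720·1.9077 = +4.5734 (running +5.9979)
  i=3: -2.3720·-0.3651 − -2.8311·2.0771 = +6.7464 (running +12.7444)
  i=4: -2.8311·-1.0156 − -2.2417·-0.3651 = +2.0568 (running +14.8011)
  i=5: -2.2417·0.1933 − 0.4277·-1.0156 = +0.0010 (running +14.8021)
  i=6: 0.4277·0.9890 − 0.7588·0.1933 = +0.2763 (running +15.0784)
Area = |Σ|/2 = |15.0784|/2 = 7.5392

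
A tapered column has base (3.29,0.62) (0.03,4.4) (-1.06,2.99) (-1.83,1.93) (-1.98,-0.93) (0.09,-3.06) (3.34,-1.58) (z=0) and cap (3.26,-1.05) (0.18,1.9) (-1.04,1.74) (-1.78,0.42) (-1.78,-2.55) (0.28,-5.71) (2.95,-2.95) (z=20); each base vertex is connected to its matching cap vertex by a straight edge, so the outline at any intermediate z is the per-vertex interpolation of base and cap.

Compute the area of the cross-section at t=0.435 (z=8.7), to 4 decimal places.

Cross-section at t=0.435: each vertex is (1-t)·p0[i] + t·p1[i].
  v1: (1-0.435)·(3.29,0.62) + 0.435·(3.26,-1.05) = (3.2769,-0.1065)
  v2: (1-0.435)·(0.03,4.4) + 0.435·(0.18,1.9) = (0.0952,3.3125)
  v3: (1-0.435)·(-1.06,2.99) + 0.435·(-1.04,1.74) = (-1.0513,2.4463)
  v4: (1-0.435)·(-1.83,1.93) + 0.435·(-1.78,0.42) = (-1.8082,1.2732)
  v5: (1-0.435)·(-1.98,-0.93) + 0.435·(-1.78,-2.55) = (-1.8930,-1.6347)
  v6: (1-0.435)·(0.09,-3.06) + 0.435·(0.28,-5.71) = (0.1726,-4.2127)
  v7: (1-0.435)·(3.34,-1.58) + 0.435·(2.95,-2.95) = (3.1704,-2.1759)
Shoelace sum Σ(x_i·y_{i+1} − x_{i+1}·y_i):
  i=1: 3.2769·3.3125 − 0.0952·-0.1065 = +10.8650 (running +10.8650)
  i=2: 0.0952·2.4463 − -1.0513·3.3125 = +3.7154 (running +14.5805)
  i=3: -1.0513·1.2732 − -1.8082·2.4463 = +3.0850 (running +17.6654)
  i=4: -1.8082·-1.6347 − -1.8930·1.2732 = +5.3660 (running +23.0315)
  i=5: -1.8930·-4.2127 − 0.1726·-1.6347 = +8.2570 (running +31.2884)
  i=6: 0.1726·-2.1759 − 3.1704·-4.2127 = +12.9802 (running +44.2686)
  i=7: 3.1704·-0.1065 − 3.2769·-2.1759 = +6.7930 (running +51.0616)
Area = |Σ|/2 = |51.0616|/2 = 25.5308

Area at t=0.435: 25.5308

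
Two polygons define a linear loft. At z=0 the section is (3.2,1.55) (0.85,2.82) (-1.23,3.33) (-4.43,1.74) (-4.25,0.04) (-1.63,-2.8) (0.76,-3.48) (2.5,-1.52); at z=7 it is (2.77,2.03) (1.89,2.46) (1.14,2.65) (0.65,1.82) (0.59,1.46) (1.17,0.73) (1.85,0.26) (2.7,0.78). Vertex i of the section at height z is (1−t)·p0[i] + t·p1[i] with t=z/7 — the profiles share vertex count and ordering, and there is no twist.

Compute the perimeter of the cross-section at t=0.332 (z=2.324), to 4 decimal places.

Perimeter at t=0.332: 17.1121

Cross-section at t=0.332: each vertex is (1-t)·p0[i] + t·p1[i].
  v1: (1-0.332)·(3.2,1.55) + 0.332·(2.77,2.03) = (3.0572,1.7094)
  v2: (1-0.332)·(0.85,2.82) + 0.332·(1.89,2.46) = (1.1953,2.7005)
  v3: (1-0.332)·(-1.23,3.33) + 0.332·(1.14,2.65) = (-0.4432,3.1042)
  v4: (1-0.332)·(-4.43,1.74) + 0.332·(0.65,1.82) = (-2.7434,1.7666)
  v5: (1-0.332)·(-4.25,0.04) + 0.332·(0.59,1.46) = (-2.6431,0.5114)
  v6: (1-0.332)·(-1.63,-2.8) + 0.332·(1.17,0.73) = (-0.7004,-1.6280)
  v7: (1-0.332)·(0.76,-3.48) + 0.332·(1.85,0.26) = (1.1219,-2.2383)
  v8: (1-0.332)·(2.5,-1.52) + 0.332·(2.7,0.78) = (2.5664,-0.7564)
Perimeter = Σ |v_{i+1} − v_i|:
  edge 1→2: √(-1.8620² + 0.9911²) = 2.1093 (running 2.1093)
  edge 2→3: √(-1.6384² + 0.4038²) = 1.6875 (running 3.7968)
  edge 3→4: √(-2.3003² + -1.3377²) = 2.6610 (running 6.4577)
  edge 4→5: √(0.1003² + -1.2551²) = 1.2591 (running 7.7168)
  edge 5→6: √(1.9427² + -2.1395²) = 2.8899 (running 10.6068)
  edge 6→7: √(1.8223² + -0.6103²) = 1.9218 (running 12.5285)
  edge 7→8: √(1.4445² + 1.4819²) = 2.0695 (running 14.5980)
  edge 8→1: √(0.4908² + 2.4658²) = 2.5141 (running 17.1121)
Perimeter = 17.1121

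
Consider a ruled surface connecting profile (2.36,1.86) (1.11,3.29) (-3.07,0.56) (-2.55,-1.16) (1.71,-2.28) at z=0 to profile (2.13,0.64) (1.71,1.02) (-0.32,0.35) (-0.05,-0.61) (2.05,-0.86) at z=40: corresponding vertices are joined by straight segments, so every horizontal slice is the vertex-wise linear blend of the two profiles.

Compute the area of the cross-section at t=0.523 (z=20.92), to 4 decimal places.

Area at t=0.523: 9.1659

Cross-section at t=0.523: each vertex is (1-t)·p0[i] + t·p1[i].
  v1: (1-0.523)·(2.36,1.86) + 0.523·(2.13,0.64) = (2.2397,1.2219)
  v2: (1-0.523)·(1.11,3.29) + 0.523·(1.71,1.02) = (1.4238,2.1028)
  v3: (1-0.523)·(-3.07,0.56) + 0.523·(-0.32,0.35) = (-1.6317,0.4502)
  v4: (1-0.523)·(-2.55,-1.16) + 0.523·(-0.05,-0.61) = (-1.2425,-0.8723)
  v5: (1-0.523)·(1.71,-2.28) + 0.523·(2.05,-0.86) = (1.8878,-1.5373)
Shoelace sum Σ(x_i·y_{i+1} − x_{i+1}·y_i):
  i=1: 2.2397·2.1028 − 1.4238·1.2219 = +2.9698 (running +2.9698)
  i=2: 1.4238·0.4502 − -1.6317·2.1028 = +4.0722 (running +7.0420)
  i=3: -1.6317·-0.8723 − -1.2425·0.4502 = +1.9828 (running +9.0248)
  i=4: -1.2425·-1.5373 − 1.8878·-0.8723 = +3.5570 (running +12.5818)
  i=5: 1.8878·1.2219 − 2.2397·-1.5373 = +5.7500 (running +18.3318)
Area = |Σ|/2 = |18.3318|/2 = 9.1659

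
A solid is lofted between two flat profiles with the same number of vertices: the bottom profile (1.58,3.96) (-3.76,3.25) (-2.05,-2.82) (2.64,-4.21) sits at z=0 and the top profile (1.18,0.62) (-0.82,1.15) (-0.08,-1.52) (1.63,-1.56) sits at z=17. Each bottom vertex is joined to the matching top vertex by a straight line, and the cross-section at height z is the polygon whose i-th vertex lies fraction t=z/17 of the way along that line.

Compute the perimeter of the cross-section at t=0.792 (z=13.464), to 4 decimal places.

Cross-section at t=0.792: each vertex is (1-t)·p0[i] + t·p1[i].
  v1: (1-0.792)·(1.58,3.96) + 0.792·(1.18,0.62) = (1.2632,1.3147)
  v2: (1-0.792)·(-3.76,3.25) + 0.792·(-0.82,1.15) = (-1.4315,1.5868)
  v3: (1-0.792)·(-2.05,-2.82) + 0.792·(-0.08,-1.52) = (-0.4898,-1.7904)
  v4: (1-0.792)·(2.64,-4.21) + 0.792·(1.63,-1.56) = (1.8401,-2.1112)
Perimeter = Σ |v_{i+1} − v_i|:
  edge 1→2: √(-2.6947² + 0.2721²) = 2.7084 (running 2.7084)
  edge 2→3: √(0.9418² + -3.3772²) = 3.5061 (running 6.2145)
  edge 3→4: √(2.3298² + -0.3208²) = 2.3518 (running 8.5663)
  edge 4→1: √(-0.5769² + 3.4259²) = 3.4742 (running 12.0404)
Perimeter = 12.0404

Perimeter at t=0.792: 12.0404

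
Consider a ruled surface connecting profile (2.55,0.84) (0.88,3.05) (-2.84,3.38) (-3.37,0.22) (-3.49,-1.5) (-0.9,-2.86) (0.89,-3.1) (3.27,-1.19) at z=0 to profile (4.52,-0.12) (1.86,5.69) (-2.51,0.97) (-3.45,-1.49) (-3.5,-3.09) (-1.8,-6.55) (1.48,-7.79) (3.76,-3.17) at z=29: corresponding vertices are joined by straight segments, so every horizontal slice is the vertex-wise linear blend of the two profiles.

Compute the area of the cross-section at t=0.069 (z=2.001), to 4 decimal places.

Area at t=0.069: 34.0807

Cross-section at t=0.069: each vertex is (1-t)·p0[i] + t·p1[i].
  v1: (1-0.069)·(2.55,0.84) + 0.069·(4.52,-0.12) = (2.6859,0.7738)
  v2: (1-0.069)·(0.88,3.05) + 0.069·(1.86,5.69) = (0.9476,3.2322)
  v3: (1-0.069)·(-2.84,3.38) + 0.069·(-2.51,0.97) = (-2.8172,3.2137)
  v4: (1-0.069)·(-3.37,0.22) + 0.069·(-3.45,-1.49) = (-3.3755,0.1020)
  v5: (1-0.069)·(-3.49,-1.5) + 0.069·(-3.5,-3.09) = (-3.4907,-1.6097)
  v6: (1-0.069)·(-0.9,-2.86) + 0.069·(-1.8,-6.55) = (-0.9621,-3.1146)
  v7: (1-0.069)·(0.89,-3.1) + 0.069·(1.48,-7.79) = (0.9307,-3.4236)
  v8: (1-0.069)·(3.27,-1.19) + 0.069·(3.76,-3.17) = (3.3038,-1.3266)
Shoelace sum Σ(x_i·y_{i+1} − x_{i+1}·y_i):
  i=1: 2.6859·3.2322 − 0.9476·0.7738 = +7.9481 (running +7.9481)
  i=2: 0.9476·3.2137 − -2.8172·3.2322 = +12.1511 (running +20.0992)
  i=3: -2.8172·0.1020 − -3.3755·3.2137 = +10.5606 (running +30.6598)
  i=4: -3.3755·-1.6097 − -3.4907·0.1020 = +5.7897 (running +36.4495)
  i=5: -3.4907·-3.1146 − -0.9621·-1.6097 = +9.3234 (running +45.7729)
  i=6: -0.9621·-3.4236 − 0.9307·-3.1146 = +6.1927 (running +51.9656)
  i=7: 0.9307·-1.3266 − 3.3038·-3.4236 = +10.0763 (running +62.0418)
  i=8: 3.3038·0.7738 − 2.6859·-1.3266 = +6.1196 (running +68.1614)
Area = |Σ|/2 = |68.1614|/2 = 34.0807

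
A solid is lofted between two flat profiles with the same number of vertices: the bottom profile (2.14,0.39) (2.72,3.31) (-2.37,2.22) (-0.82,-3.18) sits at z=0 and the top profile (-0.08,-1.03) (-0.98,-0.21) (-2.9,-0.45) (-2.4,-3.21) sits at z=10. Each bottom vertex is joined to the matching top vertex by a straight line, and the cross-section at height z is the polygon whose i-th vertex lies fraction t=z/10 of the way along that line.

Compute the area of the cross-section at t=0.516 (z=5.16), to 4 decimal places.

Cross-section at t=0.516: each vertex is (1-t)·p0[i] + t·p1[i].
  v1: (1-0.516)·(2.14,0.39) + 0.516·(-0.08,-1.03) = (0.9945,-0.3427)
  v2: (1-0.516)·(2.72,3.31) + 0.516·(-0.98,-0.21) = (0.8108,1.4937)
  v3: (1-0.516)·(-2.37,2.22) + 0.516·(-2.9,-0.45) = (-2.6435,0.8423)
  v4: (1-0.516)·(-0.82,-3.18) + 0.516·(-2.4,-3.21) = (-1.6353,-3.1955)
Shoelace sum Σ(x_i·y_{i+1} − x_{i+1}·y_i):
  i=1: 0.9945·1.4937 − 0.8108·-0.3427 = +1.7633 (running +1.7633)
  i=2: 0.8108·0.8423 − -2.6435·1.4937 = +4.6314 (running +6.3947)
  i=3: -2.6435·-3.1955 − -1.6353·0.8423 = +9.8246 (running +16.2193)
  i=4: -1.6353·-0.3427 − 0.9945·-3.1955 = +3.7383 (running +19.9576)
Area = |Σ|/2 = |19.9576|/2 = 9.9788

Area at t=0.516: 9.9788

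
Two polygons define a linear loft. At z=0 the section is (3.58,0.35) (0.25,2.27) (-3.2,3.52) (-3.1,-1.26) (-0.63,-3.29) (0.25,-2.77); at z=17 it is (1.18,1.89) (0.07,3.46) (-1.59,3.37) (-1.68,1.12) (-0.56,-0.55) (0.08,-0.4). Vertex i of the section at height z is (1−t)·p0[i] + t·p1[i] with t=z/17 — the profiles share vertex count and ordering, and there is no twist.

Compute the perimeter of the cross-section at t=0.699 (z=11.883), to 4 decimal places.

Perimeter at t=0.699: 13.8745

Cross-section at t=0.699: each vertex is (1-t)·p0[i] + t·p1[i].
  v1: (1-0.699)·(3.58,0.35) + 0.699·(1.18,1.89) = (1.9024,1.4265)
  v2: (1-0.699)·(0.25,2.27) + 0.699·(0.07,3.46) = (0.1242,3.1018)
  v3: (1-0.699)·(-3.2,3.52) + 0.699·(-1.59,3.37) = (-2.0746,3.4152)
  v4: (1-0.699)·(-3.1,-1.26) + 0.699·(-1.68,1.12) = (-2.1074,0.4036)
  v5: (1-0.699)·(-0.63,-3.29) + 0.699·(-0.56,-0.55) = (-0.5811,-1.3747)
  v6: (1-0.699)·(0.25,-2.77) + 0.699·(0.08,-0.4) = (0.1312,-1.1134)
Perimeter = Σ |v_{i+1} − v_i|:
  edge 1→2: √(-1.7782² + 1.6754²) = 2.4431 (running 2.4431)
  edge 2→3: √(-2.1988² + 0.3133²) = 2.2210 (running 4.6641)
  edge 3→4: √(-0.0328² + -3.0115²) = 3.0117 (running 7.6758)
  edge 4→5: √(1.5263² + -1.7784²) = 2.3436 (running 10.0194)
  edge 5→6: √(0.7122² + 0.2614²) = 0.7587 (running 10.7781)
  edge 6→1: √(1.7712² + 2.5398²) = 3.0964 (running 13.8745)
Perimeter = 13.8745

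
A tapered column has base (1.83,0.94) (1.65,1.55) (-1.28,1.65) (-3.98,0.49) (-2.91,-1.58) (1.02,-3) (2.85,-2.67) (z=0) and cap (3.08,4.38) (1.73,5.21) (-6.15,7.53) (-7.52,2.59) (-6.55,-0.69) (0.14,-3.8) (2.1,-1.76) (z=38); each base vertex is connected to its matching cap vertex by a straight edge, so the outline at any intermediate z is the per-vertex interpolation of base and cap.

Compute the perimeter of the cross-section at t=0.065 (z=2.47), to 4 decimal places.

Cross-section at t=0.065: each vertex is (1-t)·p0[i] + t·p1[i].
  v1: (1-0.065)·(1.83,0.94) + 0.065·(3.08,4.38) = (1.9113,1.1636)
  v2: (1-0.065)·(1.65,1.55) + 0.065·(1.73,5.21) = (1.6552,1.7879)
  v3: (1-0.065)·(-1.28,1.65) + 0.065·(-6.15,7.53) = (-1.5966,2.0322)
  v4: (1-0.065)·(-3.98,0.49) + 0.065·(-7.52,2.59) = (-4.2101,0.6265)
  v5: (1-0.065)·(-2.91,-1.58) + 0.065·(-6.55,-0.69) = (-3.1466,-1.5222)
  v6: (1-0.065)·(1.02,-3) + 0.065·(0.14,-3.8) = (0.9628,-3.0520)
  v7: (1-0.065)·(2.85,-2.67) + 0.065·(2.1,-1.76) = (2.8013,-2.6109)
Perimeter = Σ |v_{i+1} − v_i|:
  edge 1→2: √(-0.2561² + 0.6243²) = 0.6748 (running 0.6748)
  edge 2→3: √(-3.2518² + 0.2443²) = 3.2609 (running 3.9357)
  edge 3→4: √(-2.6136² + -1.4057²) = 2.9676 (running 6.9033)
  edge 4→5: √(1.0635² + -2.1486²) = 2.3974 (running 9.3007)
  edge 5→6: √(4.1094² + -1.5298²) = 4.3849 (running 13.6857)
  edge 6→7: √(1.8384² + 0.4411²) = 1.8906 (running 15.5763)
  edge 7→1: √(-0.8900² + 3.7744²) = 3.8780 (running 19.4542)
Perimeter = 19.4542

Perimeter at t=0.065: 19.4542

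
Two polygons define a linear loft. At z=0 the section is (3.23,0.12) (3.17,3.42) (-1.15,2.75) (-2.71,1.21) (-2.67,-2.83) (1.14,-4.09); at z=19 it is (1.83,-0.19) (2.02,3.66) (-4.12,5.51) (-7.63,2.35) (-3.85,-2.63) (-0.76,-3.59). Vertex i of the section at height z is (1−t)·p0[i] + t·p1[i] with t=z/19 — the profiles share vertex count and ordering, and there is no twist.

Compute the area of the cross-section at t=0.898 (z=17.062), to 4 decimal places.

Area at t=0.898: 53.9404

Cross-section at t=0.898: each vertex is (1-t)·p0[i] + t·p1[i].
  v1: (1-0.898)·(3.23,0.12) + 0.898·(1.83,-0.19) = (1.9728,-0.1584)
  v2: (1-0.898)·(3.17,3.42) + 0.898·(2.02,3.66) = (2.1373,3.6355)
  v3: (1-0.898)·(-1.15,2.75) + 0.898·(-4.12,5.51) = (-3.8171,5.2285)
  v4: (1-0.898)·(-2.71,1.21) + 0.898·(-7.63,2.35) = (-7.1282,2.2337)
  v5: (1-0.898)·(-2.67,-2.83) + 0.898·(-3.85,-2.63) = (-3.7296,-2.6504)
  v6: (1-0.898)·(1.14,-4.09) + 0.898·(-0.76,-3.59) = (-0.5662,-3.6410)
Shoelace sum Σ(x_i·y_{i+1} − x_{i+1}·y_i):
  i=1: 1.9728·3.6355 − 2.1373·-0.1584 = +7.5107 (running +7.5107)
  i=2: 2.1373·5.2285 − -3.8171·3.6355 = +25.0518 (running +32.5625)
  i=3: -3.8171·2.2337 − -7.1282·5.2285 = +28.7432 (running +61.3057)
  i=4: -7.1282·-2.6504 − -3.7296·2.2337 = +27.2234 (running +88.5291)
  i=5: -3.7296·-3.6410 − -0.5662·-2.6504 = +12.0790 (running +100.6081)
  i=6: -0.5662·-0.1584 − 1.9728·-3.6410 = +7.2726 (running +107.8807)
Area = |Σ|/2 = |107.8807|/2 = 53.9404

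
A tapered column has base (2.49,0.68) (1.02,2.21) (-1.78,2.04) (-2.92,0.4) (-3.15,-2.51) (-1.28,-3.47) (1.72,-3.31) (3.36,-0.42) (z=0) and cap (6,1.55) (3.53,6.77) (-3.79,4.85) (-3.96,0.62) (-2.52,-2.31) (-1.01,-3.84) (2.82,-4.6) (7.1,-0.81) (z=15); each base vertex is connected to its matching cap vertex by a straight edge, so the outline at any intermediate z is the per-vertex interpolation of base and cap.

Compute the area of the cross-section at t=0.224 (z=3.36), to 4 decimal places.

Area at t=0.224: 37.8382

Cross-section at t=0.224: each vertex is (1-t)·p0[i] + t·p1[i].
  v1: (1-0.224)·(2.49,0.68) + 0.224·(6,1.55) = (3.2762,0.8749)
  v2: (1-0.224)·(1.02,2.21) + 0.224·(3.53,6.77) = (1.5822,3.2314)
  v3: (1-0.224)·(-1.78,2.04) + 0.224·(-3.79,4.85) = (-2.2302,2.6694)
  v4: (1-0.224)·(-2.92,0.4) + 0.224·(-3.96,0.62) = (-3.1530,0.4493)
  v5: (1-0.224)·(-3.15,-2.51) + 0.224·(-2.52,-2.31) = (-3.0089,-2.4652)
  v6: (1-0.224)·(-1.28,-3.47) + 0.224·(-1.01,-3.84) = (-1.2195,-3.5529)
  v7: (1-0.224)·(1.72,-3.31) + 0.224·(2.82,-4.6) = (1.9664,-3.5990)
  v8: (1-0.224)·(3.36,-0.42) + 0.224·(7.1,-0.81) = (4.1978,-0.5074)
Shoelace sum Σ(x_i·y_{i+1} − x_{i+1}·y_i):
  i=1: 3.2762·3.2314 − 1.5822·0.8749 = +9.2027 (running +9.2027)
  i=2: 1.5822·2.6694 − -2.2302·3.2314 = +11.4306 (running +20.6333)
  i=3: -2.2302·0.4493 − -3.1530·2.6694 = +7.4146 (running +28.0479)
  i=4: -3.1530·-2.4652 − -3.0089·0.4493 = +9.1245 (running +37.1724)
  i=5: -3.0089·-3.5529 − -1.2195·-2.4652 = +7.6838 (running +44.8563)
  i=6: -1.2195·-3.5990 − 1.9664·-3.5529 = +11.3754 (running +56.2316)
  i=7: 1.9664·-0.5074 − 4.1978·-3.5990 = +14.1099 (running +70.3415)
  i=8: 4.1978·0.8749 − 3.2762·-0.5074 = +5.3348 (running +75.6763)
Area = |Σ|/2 = |75.6763|/2 = 37.8382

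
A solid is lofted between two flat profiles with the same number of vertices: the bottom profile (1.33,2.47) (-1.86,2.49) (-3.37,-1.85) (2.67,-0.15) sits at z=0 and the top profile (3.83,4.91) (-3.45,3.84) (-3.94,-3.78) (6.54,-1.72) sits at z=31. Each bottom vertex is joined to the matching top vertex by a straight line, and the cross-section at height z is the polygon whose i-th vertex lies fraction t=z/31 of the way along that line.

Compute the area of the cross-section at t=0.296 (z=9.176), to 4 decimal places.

Area at t=0.296: 27.0782

Cross-section at t=0.296: each vertex is (1-t)·p0[i] + t·p1[i].
  v1: (1-0.296)·(1.33,2.47) + 0.296·(3.83,4.91) = (2.0700,3.1922)
  v2: (1-0.296)·(-1.86,2.49) + 0.296·(-3.45,3.84) = (-2.3306,2.8896)
  v3: (1-0.296)·(-3.37,-1.85) + 0.296·(-3.94,-3.78) = (-3.5387,-2.4213)
  v4: (1-0.296)·(2.67,-0.15) + 0.296·(6.54,-1.72) = (3.8155,-0.6147)
Shoelace sum Σ(x_i·y_{i+1} − x_{i+1}·y_i):
  i=1: 2.0700·2.8896 − -2.3306·3.1922 = +13.4214 (running +13.4214)
  i=2: -2.3306·-2.4213 − -3.5387·2.8896 = +15.8686 (running +29.2901)
  i=3: -3.5387·-0.6147 − 3.8155·-2.4213 = +11.4138 (running +40.7038)
  i=4: 3.8155·3.1922 − 2.0700·-0.6147 = +13.4525 (running +54.1563)
Area = |Σ|/2 = |54.1563|/2 = 27.0782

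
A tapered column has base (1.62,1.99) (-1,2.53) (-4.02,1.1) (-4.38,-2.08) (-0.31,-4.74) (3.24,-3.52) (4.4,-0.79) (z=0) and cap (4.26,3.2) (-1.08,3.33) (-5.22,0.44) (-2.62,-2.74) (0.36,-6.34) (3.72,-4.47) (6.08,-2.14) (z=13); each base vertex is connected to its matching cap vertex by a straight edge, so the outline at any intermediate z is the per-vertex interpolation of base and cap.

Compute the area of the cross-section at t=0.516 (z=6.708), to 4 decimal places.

Cross-section at t=0.516: each vertex is (1-t)·p0[i] + t·p1[i].
  v1: (1-0.516)·(1.62,1.99) + 0.516·(4.26,3.2) = (2.9822,2.6144)
  v2: (1-0.516)·(-1,2.53) + 0.516·(-1.08,3.33) = (-1.0413,2.9428)
  v3: (1-0.516)·(-4.02,1.1) + 0.516·(-5.22,0.44) = (-4.6392,0.7594)
  v4: (1-0.516)·(-4.38,-2.08) + 0.516·(-2.62,-2.74) = (-3.4718,-2.4206)
  v5: (1-0.516)·(-0.31,-4.74) + 0.516·(0.36,-6.34) = (0.0357,-5.5656)
  v6: (1-0.516)·(3.24,-3.52) + 0.516·(3.72,-4.47) = (3.4877,-4.0102)
  v7: (1-0.516)·(4.4,-0.79) + 0.516·(6.08,-2.14) = (5.2669,-1.4866)
Shoelace sum Σ(x_i·y_{i+1} − x_{i+1}·y_i):
  i=1: 2.9822·2.9428 − -1.0413·2.6144 = +11.4984 (running +11.4984)
  i=2: -1.0413·0.7594 − -4.6392·2.9428 = +12.8614 (running +24.3599)
  i=3: -4.6392·-2.4206 − -3.4718·0.7594 = +13.8661 (running +38.2260)
  i=4: -3.4718·-5.5656 − 0.0357·-2.4206 = +19.4093 (running +57.6353)
  i=5: 0.0357·-4.0102 − 3.4877·-5.5656 = +19.2678 (running +76.9031)
  i=6: 3.4877·-1.4866 − 5.2669·-4.0102 = +15.9365 (running +92.8396)
  i=7: 5.2669·2.6144 − 2.9822·-1.4866 = +18.2029 (running +111.0425)
Area = |Σ|/2 = |111.0425|/2 = 55.5212

Area at t=0.516: 55.5212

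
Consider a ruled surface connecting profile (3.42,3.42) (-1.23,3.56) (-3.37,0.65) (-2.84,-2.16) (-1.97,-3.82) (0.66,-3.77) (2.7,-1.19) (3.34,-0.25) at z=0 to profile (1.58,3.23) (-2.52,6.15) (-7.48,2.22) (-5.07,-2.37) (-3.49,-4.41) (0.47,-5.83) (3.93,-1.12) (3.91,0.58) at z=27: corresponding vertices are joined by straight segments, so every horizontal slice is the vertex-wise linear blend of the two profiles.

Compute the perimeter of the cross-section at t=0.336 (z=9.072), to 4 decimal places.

Perimeter at t=0.336: 26.7099

Cross-section at t=0.336: each vertex is (1-t)·p0[i] + t·p1[i].
  v1: (1-0.336)·(3.42,3.42) + 0.336·(1.58,3.23) = (2.8018,3.3562)
  v2: (1-0.336)·(-1.23,3.56) + 0.336·(-2.52,6.15) = (-1.6634,4.4302)
  v3: (1-0.336)·(-3.37,0.65) + 0.336·(-7.48,2.22) = (-4.7510,1.1775)
  v4: (1-0.336)·(-2.84,-2.16) + 0.336·(-5.07,-2.37) = (-3.5893,-2.2306)
  v5: (1-0.336)·(-1.97,-3.82) + 0.336·(-3.49,-4.41) = (-2.4807,-4.0182)
  v6: (1-0.336)·(0.66,-3.77) + 0.336·(0.47,-5.83) = (0.5962,-4.4622)
  v7: (1-0.336)·(2.7,-1.19) + 0.336·(3.93,-1.12) = (3.1133,-1.1665)
  v8: (1-0.336)·(3.34,-0.25) + 0.336·(3.91,0.58) = (3.5315,0.0289)
Perimeter = Σ |v_{i+1} − v_i|:
  edge 1→2: √(-4.4652² + 1.0741²) = 4.5926 (running 4.5926)
  edge 2→3: √(-3.0875² + -3.2527²) = 4.4847 (running 9.0773)
  edge 3→4: √(1.1617² + -3.4081²) = 3.6006 (running 12.6779)
  edge 4→5: √(1.1086² + -1.7877²) = 2.1035 (running 14.7814)
  edge 5→6: √(3.0769² + -0.4439²) = 3.1087 (running 17.8902)
  edge 6→7: √(2.5171² + 3.2957²) = 4.1470 (running 22.0372)
  edge 7→8: √(0.4182² + 1.1954²) = 1.2664 (running 23.3036)
  edge 8→1: √(-0.7298² + 3.3273²) = 3.4064 (running 26.7099)
Perimeter = 26.7099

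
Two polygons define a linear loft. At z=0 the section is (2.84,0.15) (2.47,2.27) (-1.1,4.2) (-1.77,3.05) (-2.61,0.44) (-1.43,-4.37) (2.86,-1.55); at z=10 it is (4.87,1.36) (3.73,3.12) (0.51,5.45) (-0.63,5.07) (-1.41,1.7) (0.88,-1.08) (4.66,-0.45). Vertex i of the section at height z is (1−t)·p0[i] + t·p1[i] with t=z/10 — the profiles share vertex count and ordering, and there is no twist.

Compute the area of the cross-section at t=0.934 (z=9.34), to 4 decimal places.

Cross-section at t=0.934: each vertex is (1-t)·p0[i] + t·p1[i].
  v1: (1-0.934)·(2.84,0.15) + 0.934·(4.87,1.36) = (4.7360,1.2801)
  v2: (1-0.934)·(2.47,2.27) + 0.934·(3.73,3.12) = (3.6468,3.0639)
  v3: (1-0.934)·(-1.1,4.2) + 0.934·(0.51,5.45) = (0.4037,5.3675)
  v4: (1-0.934)·(-1.77,3.05) + 0.934·(-0.63,5.07) = (-0.7052,4.9367)
  v5: (1-0.934)·(-2.61,0.44) + 0.934·(-1.41,1.7) = (-1.4892,1.6168)
  v6: (1-0.934)·(-1.43,-4.37) + 0.934·(0.88,-1.08) = (0.7275,-1.2971)
  v7: (1-0.934)·(2.86,-1.55) + 0.934·(4.66,-0.45) = (4.5412,-0.5226)
Shoelace sum Σ(x_i·y_{i+1} − x_{i+1}·y_i):
  i=1: 4.7360·3.0639 − 3.6468·1.2801 = +9.8422 (running +9.8422)
  i=2: 3.6468·5.3675 − 0.4037·3.0639 = +18.3374 (running +28.1796)
  i=3: 0.4037·4.9367 − -0.7052·5.3675 = +5.7785 (running +33.9581)
  i=4: -0.7052·1.6168 − -1.4892·4.9367 = +6.2114 (running +40.1696)
  i=5: -1.4892·-1.2971 − 0.7275·1.6168 = +0.7554 (running +40.9250)
  i=6: 0.7275·-0.5226 − 4.5412·-1.2971 = +5.5104 (running +46.4353)
  i=7: 4.5412·1.2801 − 4.7360·-0.5226 = +8.2884 (running +54.7237)
Area = |Σ|/2 = |54.7237|/2 = 27.3619

Area at t=0.934: 27.3619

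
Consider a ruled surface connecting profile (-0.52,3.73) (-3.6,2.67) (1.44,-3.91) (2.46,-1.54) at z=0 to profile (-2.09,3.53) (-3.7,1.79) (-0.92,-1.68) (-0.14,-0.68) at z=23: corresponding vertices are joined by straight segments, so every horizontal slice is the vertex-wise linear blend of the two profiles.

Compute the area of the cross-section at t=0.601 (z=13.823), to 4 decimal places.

Cross-section at t=0.601: each vertex is (1-t)·p0[i] + t·p1[i].
  v1: (1-0.601)·(-0.52,3.73) + 0.601·(-2.09,3.53) = (-1.4636,3.6098)
  v2: (1-0.601)·(-3.6,2.67) + 0.601·(-3.7,1.79) = (-3.6601,2.1411)
  v3: (1-0.601)·(1.44,-3.91) + 0.601·(-0.92,-1.68) = (0.0216,-2.5698)
  v4: (1-0.601)·(2.46,-1.54) + 0.601·(-0.14,-0.68) = (0.8974,-1.0231)
Shoelace sum Σ(x_i·y_{i+1} − x_{i+1}·y_i):
  i=1: -1.4636·2.1411 − -3.6601·3.6098 = +10.0785 (running +10.0785)
  i=2: -3.6601·-2.5698 − 0.0216·2.1411 = +9.3593 (running +19.4378)
  i=3: 0.0216·-1.0231 − 0.8974·-2.5698 = +2.2840 (running +21.7218)
  i=4: 0.8974·3.6098 − -1.4636·-1.0231 = +1.7420 (running +23.4638)
Area = |Σ|/2 = |23.4638|/2 = 11.7319

Area at t=0.601: 11.7319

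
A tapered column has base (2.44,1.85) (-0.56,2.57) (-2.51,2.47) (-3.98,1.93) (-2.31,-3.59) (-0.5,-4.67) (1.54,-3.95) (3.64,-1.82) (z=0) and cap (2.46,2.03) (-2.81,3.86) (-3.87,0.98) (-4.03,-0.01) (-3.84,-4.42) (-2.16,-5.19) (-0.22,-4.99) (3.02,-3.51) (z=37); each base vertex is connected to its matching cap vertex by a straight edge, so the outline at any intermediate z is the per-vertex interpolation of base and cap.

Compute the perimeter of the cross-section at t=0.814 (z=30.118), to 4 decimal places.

Cross-section at t=0.814: each vertex is (1-t)·p0[i] + t·p1[i].
  v1: (1-0.814)·(2.44,1.85) + 0.814·(2.46,2.03) = (2.4563,1.9965)
  v2: (1-0.814)·(-0.56,2.57) + 0.814·(-2.81,3.86) = (-2.3915,3.6201)
  v3: (1-0.814)·(-2.51,2.47) + 0.814·(-3.87,0.98) = (-3.6170,1.2571)
  v4: (1-0.814)·(-3.98,1.93) + 0.814·(-4.03,-0.01) = (-4.0207,0.3508)
  v5: (1-0.814)·(-2.31,-3.59) + 0.814·(-3.84,-4.42) = (-3.5554,-4.2656)
  v6: (1-0.814)·(-0.5,-4.67) + 0.814·(-2.16,-5.19) = (-1.8512,-5.0933)
  v7: (1-0.814)·(1.54,-3.95) + 0.814·(-0.22,-4.99) = (0.1074,-4.7966)
  v8: (1-0.814)·(3.64,-1.82) + 0.814·(3.02,-3.51) = (3.1353,-3.1957)
Perimeter = Σ |v_{i+1} − v_i|:
  edge 1→2: √(-4.8478² + 1.6235²) = 5.1124 (running 5.1124)
  edge 2→3: √(-1.2255² + -2.3629²) = 2.6618 (running 7.7743)
  edge 3→4: √(-0.4037² + -0.9063²) = 0.9921 (running 8.7664)
  edge 4→5: √(0.4653² + -4.6165²) = 4.6398 (running 13.4062)
  edge 5→6: √(1.7042² + -0.8277²) = 1.8945 (running 15.3008)
  edge 6→7: √(1.9586² + 0.2967²) = 1.9809 (running 17.2817)
  edge 7→8: √(3.0280² + 1.6009²) = 3.4251 (running 20.7068)
  edge 8→1: √(-0.6790² + 5.1922²) = 5.2364 (running 25.9432)
Perimeter = 25.9432

Perimeter at t=0.814: 25.9432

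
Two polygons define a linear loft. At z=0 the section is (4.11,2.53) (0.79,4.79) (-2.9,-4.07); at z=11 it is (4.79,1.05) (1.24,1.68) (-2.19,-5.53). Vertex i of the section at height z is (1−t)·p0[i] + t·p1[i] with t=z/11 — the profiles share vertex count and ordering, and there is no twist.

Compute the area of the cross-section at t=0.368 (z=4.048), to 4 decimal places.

Area at t=0.368: 17.0325

Cross-section at t=0.368: each vertex is (1-t)·p0[i] + t·p1[i].
  v1: (1-0.368)·(4.11,2.53) + 0.368·(4.79,1.05) = (4.3602,1.9854)
  v2: (1-0.368)·(0.79,4.79) + 0.368·(1.24,1.68) = (0.9556,3.6455)
  v3: (1-0.368)·(-2.9,-4.07) + 0.368·(-2.19,-5.53) = (-2.6387,-4.6073)
Shoelace sum Σ(x_i·y_{i+1} − x_{i+1}·y_i):
  i=1: 4.3602·3.6455 − 0.9556·1.9854 = +13.9981 (running +13.9981)
  i=2: 0.9556·-4.6073 − -2.6387·3.6455 = +5.2168 (running +19.2149)
  i=3: -2.6387·1.9854 − 4.3602·-4.6073 = +14.8500 (running +34.0650)
Area = |Σ|/2 = |34.0650|/2 = 17.0325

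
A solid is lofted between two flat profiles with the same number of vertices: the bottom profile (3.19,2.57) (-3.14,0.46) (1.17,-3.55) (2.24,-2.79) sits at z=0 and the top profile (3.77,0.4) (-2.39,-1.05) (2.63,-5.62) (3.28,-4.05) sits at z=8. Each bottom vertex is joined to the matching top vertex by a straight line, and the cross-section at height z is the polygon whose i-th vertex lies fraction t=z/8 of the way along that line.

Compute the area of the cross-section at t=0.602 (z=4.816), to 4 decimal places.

Cross-section at t=0.602: each vertex is (1-t)·p0[i] + t·p1[i].
  v1: (1-0.602)·(3.19,2.57) + 0.602·(3.77,0.4) = (3.5392,1.2637)
  v2: (1-0.602)·(-3.14,0.46) + 0.602·(-2.39,-1.05) = (-2.6885,-0.4490)
  v3: (1-0.602)·(1.17,-3.55) + 0.602·(2.63,-5.62) = (2.0489,-4.7961)
  v4: (1-0.602)·(2.24,-2.79) + 0.602·(3.28,-4.05) = (2.8661,-3.5485)
Shoelace sum Σ(x_i·y_{i+1} − x_{i+1}·y_i):
  i=1: 3.5392·-0.4490 − -2.6885·1.2637 = +1.8082 (running +1.8082)
  i=2: -2.6885·-4.7961 − 2.0489·-0.4490 = +13.8144 (running +15.6226)
  i=3: 2.0489·-3.5485 − 2.8661·-4.7961 = +6.4755 (running +22.0981)
  i=4: 2.8661·1.2637 − 3.5392·-3.5485 = +16.1805 (running +38.2786)
Area = |Σ|/2 = |38.2786|/2 = 19.1393

Area at t=0.602: 19.1393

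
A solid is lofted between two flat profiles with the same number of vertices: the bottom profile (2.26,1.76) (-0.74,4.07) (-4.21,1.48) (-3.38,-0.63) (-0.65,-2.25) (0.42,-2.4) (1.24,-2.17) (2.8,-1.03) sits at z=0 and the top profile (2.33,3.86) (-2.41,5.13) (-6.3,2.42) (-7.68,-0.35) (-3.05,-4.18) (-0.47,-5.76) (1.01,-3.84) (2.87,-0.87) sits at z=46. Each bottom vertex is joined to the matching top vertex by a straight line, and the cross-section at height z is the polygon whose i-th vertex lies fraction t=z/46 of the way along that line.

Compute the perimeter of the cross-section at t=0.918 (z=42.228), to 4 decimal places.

Cross-section at t=0.918: each vertex is (1-t)·p0[i] + t·p1[i].
  v1: (1-0.918)·(2.26,1.76) + 0.918·(2.33,3.86) = (2.3243,3.6878)
  v2: (1-0.918)·(-0.74,4.07) + 0.918·(-2.41,5.13) = (-2.2731,5.0431)
  v3: (1-0.918)·(-4.21,1.48) + 0.918·(-6.3,2.42) = (-6.1286,2.3429)
  v4: (1-0.918)·(-3.38,-0.63) + 0.918·(-7.68,-0.35) = (-7.3274,-0.3730)
  v5: (1-0.918)·(-0.65,-2.25) + 0.918·(-3.05,-4.18) = (-2.8532,-4.0217)
  v6: (1-0.918)·(0.42,-2.4) + 0.918·(-0.47,-5.76) = (-0.3970,-5.4845)
  v7: (1-0.918)·(1.24,-2.17) + 0.918·(1.01,-3.84) = (1.0289,-3.7031)
  v8: (1-0.918)·(2.8,-1.03) + 0.918·(2.87,-0.87) = (2.8643,-0.8831)
Perimeter = Σ |v_{i+1} − v_i|:
  edge 1→2: √(-4.5973² + 1.3553²) = 4.7929 (running 4.7929)
  edge 2→3: √(-3.8556² + -2.7002²) = 4.7070 (running 9.5000)
  edge 3→4: √(-1.1988² + -2.7159²) = 2.9687 (running 12.4686)
  edge 4→5: √(4.4742² + -3.6488²) = 5.7734 (running 18.2420)
  edge 5→6: √(2.4562² + -1.4627²) = 2.8587 (running 21.1008)
  edge 6→7: √(1.4259² + 1.7814²) = 2.2818 (running 23.3826)
  edge 7→8: √(1.8354² + 2.8199²) = 3.3646 (running 26.7472)
  edge 8→1: √(-0.5400² + 4.5709²) = 4.6027 (running 31.3499)
Perimeter = 31.3499

Perimeter at t=0.918: 31.3499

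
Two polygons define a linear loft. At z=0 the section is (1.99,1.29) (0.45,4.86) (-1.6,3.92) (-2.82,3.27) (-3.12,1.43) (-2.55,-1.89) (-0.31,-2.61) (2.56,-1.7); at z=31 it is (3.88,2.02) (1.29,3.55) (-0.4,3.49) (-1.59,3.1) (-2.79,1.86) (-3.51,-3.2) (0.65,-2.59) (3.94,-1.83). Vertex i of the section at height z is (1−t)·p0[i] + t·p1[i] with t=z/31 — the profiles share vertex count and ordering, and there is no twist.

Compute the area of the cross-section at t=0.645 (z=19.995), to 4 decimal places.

Area at t=0.645: 35.6066

Cross-section at t=0.645: each vertex is (1-t)·p0[i] + t·p1[i].
  v1: (1-0.645)·(1.99,1.29) + 0.645·(3.88,2.02) = (3.2090,1.7609)
  v2: (1-0.645)·(0.45,4.86) + 0.645·(1.29,3.55) = (0.9918,4.0150)
  v3: (1-0.645)·(-1.6,3.92) + 0.645·(-0.4,3.49) = (-0.8260,3.6427)
  v4: (1-0.645)·(-2.82,3.27) + 0.645·(-1.59,3.1) = (-2.0267,3.1604)
  v5: (1-0.645)·(-3.12,1.43) + 0.645·(-2.79,1.86) = (-2.9071,1.7073)
  v6: (1-0.645)·(-2.55,-1.89) + 0.645·(-3.51,-3.2) = (-3.1692,-2.7349)
  v7: (1-0.645)·(-0.31,-2.61) + 0.645·(0.65,-2.59) = (0.3092,-2.5971)
  v8: (1-0.645)·(2.56,-1.7) + 0.645·(3.94,-1.83) = (3.4501,-1.7838)
Shoelace sum Σ(x_i·y_{i+1} − x_{i+1}·y_i):
  i=1: 3.2090·4.0150 − 0.9918·1.7609 = +11.1381 (running +11.1381)
  i=2: 0.9918·3.6427 − -0.8260·4.0150 = +6.9292 (running +18.0673)
  i=3: -0.8260·3.1604 − -2.0267·3.6427 = +4.7719 (running +22.8392)
  i=4: -2.0267·1.7073 − -2.9071·3.1604 = +5.7274 (running +28.5666)
  i=5: -2.9071·-2.7349 − -3.1692·1.7073 = +13.3618 (running +41.9285)
  i=6: -3.1692·-2.5971 − 0.3092·-2.7349 = +9.0764 (running +51.0049)
  i=7: 0.3092·-1.7838 − 3.4501·-2.5971 = +8.4087 (running +59.4135)
  i=8: 3.4501·1.7609 − 3.2090·-1.7838 = +11.7996 (running +71.2131)
Area = |Σ|/2 = |71.2131|/2 = 35.6066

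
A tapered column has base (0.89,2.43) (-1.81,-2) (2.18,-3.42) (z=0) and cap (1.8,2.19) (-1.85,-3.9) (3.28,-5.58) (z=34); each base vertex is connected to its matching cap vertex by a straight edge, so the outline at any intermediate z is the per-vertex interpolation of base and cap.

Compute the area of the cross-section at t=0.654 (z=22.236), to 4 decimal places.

Area at t=0.654: 15.7003

Cross-section at t=0.654: each vertex is (1-t)·p0[i] + t·p1[i].
  v1: (1-0.654)·(0.89,2.43) + 0.654·(1.8,2.19) = (1.4851,2.2730)
  v2: (1-0.654)·(-1.81,-2) + 0.654·(-1.85,-3.9) = (-1.8362,-3.2426)
  v3: (1-0.654)·(2.18,-3.42) + 0.654·(3.28,-5.58) = (2.8994,-4.8326)
Shoelace sum Σ(x_i·y_{i+1} − x_{i+1}·y_i):
  i=1: 1.4851·-3.2426 − -1.8362·2.2730 = -0.6420 (running -0.6420)
  i=2: -1.8362·-4.8326 − 2.8994·-3.2426 = +18.2751 (running +17.6330)
  i=3: 2.8994·2.2730 − 1.4851·-4.8326 = +13.7676 (running +31.4006)
Area = |Σ|/2 = |31.4006|/2 = 15.7003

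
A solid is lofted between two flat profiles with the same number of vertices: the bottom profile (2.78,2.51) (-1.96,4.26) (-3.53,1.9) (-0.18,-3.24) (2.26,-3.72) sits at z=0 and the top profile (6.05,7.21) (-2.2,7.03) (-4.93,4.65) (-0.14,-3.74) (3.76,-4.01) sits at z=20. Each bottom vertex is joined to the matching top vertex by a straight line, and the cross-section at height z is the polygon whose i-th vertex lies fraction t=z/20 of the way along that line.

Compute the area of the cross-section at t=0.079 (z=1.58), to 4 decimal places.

Cross-section at t=0.079: each vertex is (1-t)·p0[i] + t·p1[i].
  v1: (1-0.079)·(2.78,2.51) + 0.079·(6.05,7.21) = (3.0383,2.8813)
  v2: (1-0.079)·(-1.96,4.26) + 0.079·(-2.2,7.03) = (-1.9790,4.4788)
  v3: (1-0.079)·(-3.53,1.9) + 0.079·(-4.93,4.65) = (-3.6406,2.1172)
  v4: (1-0.079)·(-0.18,-3.24) + 0.079·(-0.14,-3.74) = (-0.1768,-3.2795)
  v5: (1-0.079)·(2.26,-3.72) + 0.079·(3.76,-4.01) = (2.3785,-3.7429)
Shoelace sum Σ(x_i·y_{i+1} − x_{i+1}·y_i):
  i=1: 3.0383·4.4788 − -1.9790·2.8813 = +19.3101 (running +19.3101)
  i=2: -1.9790·2.1172 − -3.6406·4.4788 = +12.1157 (running +31.4258)
  i=3: -3.6406·-3.2795 − -0.1768·2.1172 = +12.3138 (running +43.7396)
  i=4: -0.1768·-3.7429 − 2.3785·-3.2795 = +8.4622 (running +52.2018)
  i=5: 2.3785·2.8813 − 3.0383·-3.7429 = +18.2254 (running +70.4271)
Area = |Σ|/2 = |70.4271|/2 = 35.2136

Area at t=0.079: 35.2136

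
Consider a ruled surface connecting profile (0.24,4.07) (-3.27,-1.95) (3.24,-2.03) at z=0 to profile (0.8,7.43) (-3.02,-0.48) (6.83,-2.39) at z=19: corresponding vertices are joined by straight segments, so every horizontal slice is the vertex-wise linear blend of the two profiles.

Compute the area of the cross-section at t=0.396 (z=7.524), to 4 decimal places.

Area at t=0.396: 27.9690

Cross-section at t=0.396: each vertex is (1-t)·p0[i] + t·p1[i].
  v1: (1-0.396)·(0.24,4.07) + 0.396·(0.8,7.43) = (0.4618,5.4006)
  v2: (1-0.396)·(-3.27,-1.95) + 0.396·(-3.02,-0.48) = (-3.1710,-1.3679)
  v3: (1-0.396)·(3.24,-2.03) + 0.396·(6.83,-2.39) = (4.6616,-2.1726)
Shoelace sum Σ(x_i·y_{i+1} − x_{i+1}·y_i):
  i=1: 0.4618·-1.3679 − -3.1710·5.4006 = +16.4935 (running +16.4935)
  i=2: -3.1710·-2.1726 − 4.6616·-1.3679 = +13.2658 (running +29.7593)
  i=3: 4.6616·5.4006 − 0.4618·-2.1726 = +26.1787 (running +55.9380)
Area = |Σ|/2 = |55.9380|/2 = 27.9690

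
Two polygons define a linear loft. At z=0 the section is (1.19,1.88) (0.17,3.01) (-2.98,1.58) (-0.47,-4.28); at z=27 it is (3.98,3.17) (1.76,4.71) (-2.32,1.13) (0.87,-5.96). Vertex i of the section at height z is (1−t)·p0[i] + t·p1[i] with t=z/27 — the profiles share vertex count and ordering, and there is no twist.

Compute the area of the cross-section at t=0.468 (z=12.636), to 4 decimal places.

Cross-section at t=0.468: each vertex is (1-t)·p0[i] + t·p1[i].
  v1: (1-0.468)·(1.19,1.88) + 0.468·(3.98,3.17) = (2.4957,2.4837)
  v2: (1-0.468)·(0.17,3.01) + 0.468·(1.76,4.71) = (0.9141,3.8056)
  v3: (1-0.468)·(-2.98,1.58) + 0.468·(-2.32,1.13) = (-2.6711,1.3694)
  v4: (1-0.468)·(-0.47,-4.28) + 0.468·(0.87,-5.96) = (0.1571,-5.0662)
Shoelace sum Σ(x_i·y_{i+1} − x_{i+1}·y_i):
  i=1: 2.4957·3.8056 − 0.9141·2.4837 = +7.2273 (running +7.2273)
  i=2: 0.9141·1.3694 − -2.6711·3.8056 = +11.4170 (running +18.6443)
  i=3: -2.6711·-5.0662 − 0.1571·1.3694 = +13.3174 (running +31.9617)
  i=4: 0.1571·2.4837 − 2.4957·-5.0662 = +13.0342 (running +44.9958)
Area = |Σ|/2 = |44.9958|/2 = 22.4979

Area at t=0.468: 22.4979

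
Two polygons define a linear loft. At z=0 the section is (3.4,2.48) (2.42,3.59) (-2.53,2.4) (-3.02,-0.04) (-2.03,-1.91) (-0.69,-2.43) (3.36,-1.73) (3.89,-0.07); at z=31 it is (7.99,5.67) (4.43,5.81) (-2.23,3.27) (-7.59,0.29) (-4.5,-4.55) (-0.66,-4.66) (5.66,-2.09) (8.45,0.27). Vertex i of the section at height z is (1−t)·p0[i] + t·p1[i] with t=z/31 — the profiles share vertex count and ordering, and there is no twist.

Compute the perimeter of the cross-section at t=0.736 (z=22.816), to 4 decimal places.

Perimeter at t=0.736: 36.2691

Cross-section at t=0.736: each vertex is (1-t)·p0[i] + t·p1[i].
  v1: (1-0.736)·(3.4,2.48) + 0.736·(7.99,5.67) = (6.7782,4.8278)
  v2: (1-0.736)·(2.42,3.59) + 0.736·(4.43,5.81) = (3.8994,5.2239)
  v3: (1-0.736)·(-2.53,2.4) + 0.736·(-2.23,3.27) = (-2.3092,3.0403)
  v4: (1-0.736)·(-3.02,-0.04) + 0.736·(-7.59,0.29) = (-6.3835,0.2029)
  v5: (1-0.736)·(-2.03,-1.91) + 0.736·(-4.5,-4.55) = (-3.8479,-3.8530)
  v6: (1-0.736)·(-0.69,-2.43) + 0.736·(-0.66,-4.66) = (-0.6679,-4.0713)
  v7: (1-0.736)·(3.36,-1.73) + 0.736·(5.66,-2.09) = (5.0528,-1.9950)
  v8: (1-0.736)·(3.89,-0.07) + 0.736·(8.45,0.27) = (7.2462,0.1802)
Perimeter = Σ |v_{i+1} − v_i|:
  edge 1→2: √(-2.8789² + 0.3961²) = 2.9060 (running 2.9060)
  edge 2→3: √(-6.2086² + -2.1836²) = 6.5814 (running 9.4874)
  edge 3→4: √(-4.0743² + -2.8374²) = 4.9650 (running 14.4524)
  edge 4→5: √(2.5356² + -4.0559²) = 4.7833 (running 19.2356)
  edge 5→6: √(3.1800² + -0.2182²) = 3.1875 (running 22.4231)
  edge 6→7: √(5.7207² + 2.0763²) = 6.0859 (running 28.5090)
  edge 7→8: √(2.1934² + 2.1752²) = 3.0891 (running 31.5980)
  edge 8→1: √(-0.4679² + 4.6476²) = 4.6711 (running 36.2691)
Perimeter = 36.2691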